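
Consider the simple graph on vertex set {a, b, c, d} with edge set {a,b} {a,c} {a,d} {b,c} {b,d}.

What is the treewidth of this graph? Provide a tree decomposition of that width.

Treewidth 2.
One such decomposition:
Bags: B1 = {a, b, c}  B2 = {a, b, d}
Tree: B1–B2

Each bag holds 3 vertices, so the decomposition has width 2, which upper-bounds the treewidth. Conversely, {a, b, d} is a clique of size 3, and the vertices of any clique must share a bag in every tree decomposition; so some bag has ≥ 3 vertices and tw(G) ≥ 2. The upper and lower bounds meet at 2, so that is the treewidth.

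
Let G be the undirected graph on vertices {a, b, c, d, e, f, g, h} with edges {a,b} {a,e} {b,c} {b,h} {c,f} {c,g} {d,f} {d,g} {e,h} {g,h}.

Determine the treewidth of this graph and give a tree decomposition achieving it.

Every bag has size at most 3, so the width is 3 − 1 = 2 and tw(G) ≤ 2. The edges e–a–b–h–e form a cycle, so G is not a tree and its treewidth is at least 2. Therefore the treewidth is 2.

Treewidth 2.
One such decomposition:
Bags: B1 = {a, e, h}  B2 = {a, b, h}  B3 = {b, g, h}  B4 = {b, c, g}  B5 = {c, d, g}  B6 = {c, d, f}
Tree: B1–B2, B2–B3, B3–B4, B4–B5, B5–B6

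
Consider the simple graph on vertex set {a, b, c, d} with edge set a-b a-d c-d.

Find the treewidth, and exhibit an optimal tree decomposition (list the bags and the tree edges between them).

Every bag has size at most 2, so the width is 2 − 1 = 1 and tw(G) ≤ 1. Any graph with an edge has treewidth ≥ 1, and G has the edge a–b. Combining the bounds, tw(G) = 1.

Treewidth 1.
One such decomposition:
Bags: B1 = {a, b}  B2 = {a, d}  B3 = {c, d}
Tree: B1–B2, B2–B3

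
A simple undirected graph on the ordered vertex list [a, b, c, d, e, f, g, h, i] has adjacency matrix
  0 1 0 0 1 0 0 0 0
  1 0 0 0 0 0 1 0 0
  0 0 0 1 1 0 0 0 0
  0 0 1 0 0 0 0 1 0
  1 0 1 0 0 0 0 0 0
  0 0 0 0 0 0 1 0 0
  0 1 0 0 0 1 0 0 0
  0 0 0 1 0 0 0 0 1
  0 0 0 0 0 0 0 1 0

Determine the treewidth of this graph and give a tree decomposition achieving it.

The largest bag has 2 vertices, giving width 1; this decomposition certifies tw(G) ≤ 1. G has an edge, so its treewidth is at least 1. The upper and lower bounds meet at 1, so that is the treewidth.

Treewidth 1.
One optimal decomposition is:
Bags: B1 = {f, g}  B2 = {b, g}  B3 = {a, b}  B4 = {a, e}  B5 = {c, e}  B6 = {c, d}  B7 = {d, h}  B8 = {h, i}
Tree: B1–B2, B2–B3, B3–B4, B4–B5, B5–B6, B6–B7, B7–B8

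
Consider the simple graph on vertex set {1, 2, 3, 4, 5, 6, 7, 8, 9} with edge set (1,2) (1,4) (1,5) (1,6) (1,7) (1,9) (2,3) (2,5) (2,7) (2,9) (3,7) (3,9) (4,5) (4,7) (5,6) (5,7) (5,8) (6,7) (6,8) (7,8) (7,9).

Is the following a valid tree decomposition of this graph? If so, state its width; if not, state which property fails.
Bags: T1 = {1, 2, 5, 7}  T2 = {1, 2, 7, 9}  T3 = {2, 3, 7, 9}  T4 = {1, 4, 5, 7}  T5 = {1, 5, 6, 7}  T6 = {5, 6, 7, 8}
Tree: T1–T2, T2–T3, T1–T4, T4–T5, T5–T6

Checking the three conditions: (i) the bags cover all of {1, 2, 3, 4, 5, 6, 7, 8, 9}; (ii) for each edge, some bag contains both endpoints; (iii) the bags containing any fixed vertex form a subtree. All hold, so the decomposition is valid with width 4 − 1 = 3.

Yes; width 3.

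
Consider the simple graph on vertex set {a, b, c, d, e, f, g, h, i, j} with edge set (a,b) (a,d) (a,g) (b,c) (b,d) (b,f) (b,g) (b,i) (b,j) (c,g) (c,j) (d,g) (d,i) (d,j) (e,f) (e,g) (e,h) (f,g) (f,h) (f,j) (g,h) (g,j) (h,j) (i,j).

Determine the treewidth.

3

A width-3 tree decomposition is:
Bags: B1 = {b, d, g, j}  B2 = {b, d, i, j}  B3 = {a, b, d, g}  B4 = {b, c, g, j}  B5 = {b, f, g, j}  B6 = {f, g, h, j}  B7 = {e, f, g, h}
Tree: B1–B2, B1–B3, B1–B4, B4–B5, B5–B6, B6–B7
The largest bag has 4 vertices, giving width 3; this decomposition certifies tw(G) ≤ 3. Conversely, {e, f, g, h} is a clique of size 4, and the vertices of any clique must share a bag in every tree decomposition; so some bag has ≥ 4 vertices and tw(G) ≥ 3. The upper and lower bounds meet at 3, so that is the treewidth.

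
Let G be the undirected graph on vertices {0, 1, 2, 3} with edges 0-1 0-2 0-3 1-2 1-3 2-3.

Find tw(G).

A width-3 tree decomposition is:
Bags: B1 = {0, 1, 2, 3}
Tree: (single bag)
A single bag containing all 4 vertices is trivially a valid decomposition of width 3. Conversely, {0, 1, 2, 3} is a clique of size 4, and the vertices of any clique must share a bag in every tree decomposition; so some bag has ≥ 4 vertices and tw(G) ≥ 3. Hence tw(G) = 3 exactly.

3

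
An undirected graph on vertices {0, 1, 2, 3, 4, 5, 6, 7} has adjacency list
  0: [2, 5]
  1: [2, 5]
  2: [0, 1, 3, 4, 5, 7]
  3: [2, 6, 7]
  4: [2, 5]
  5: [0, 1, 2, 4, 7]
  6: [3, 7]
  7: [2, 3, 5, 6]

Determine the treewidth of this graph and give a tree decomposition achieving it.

Treewidth 2.
One optimal decomposition is:
Bags: B1 = {1, 2, 5}  B2 = {2, 5, 7}  B3 = {2, 3, 7}  B4 = {2, 4, 5}  B5 = {0, 2, 5}  B6 = {3, 6, 7}
Tree: B1–B2, B2–B3, B1–B4, B1–B5, B3–B6

Every bag has size at most 3, so the width is 3 − 1 = 2 and tw(G) ≤ 2. Conversely, {2, 3, 7} is a clique of size 3, and the vertices of any clique must share a bag in every tree decomposition; so some bag has ≥ 3 vertices and tw(G) ≥ 2. Therefore the treewidth is 2.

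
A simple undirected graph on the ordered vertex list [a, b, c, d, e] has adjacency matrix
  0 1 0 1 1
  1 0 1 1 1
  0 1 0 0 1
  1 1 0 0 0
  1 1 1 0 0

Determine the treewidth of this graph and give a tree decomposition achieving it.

Treewidth 2.
One such decomposition:
Bags: B1 = {a, b, e}  B2 = {b, c, e}  B3 = {a, b, d}
Tree: B1–B2, B1–B3

Each bag holds 3 vertices, so the decomposition has width 2, which upper-bounds the treewidth. Conversely, {a, b, d} is a clique of size 3, and the vertices of any clique must share a bag in every tree decomposition; so some bag has ≥ 3 vertices and tw(G) ≥ 2. The upper and lower bounds meet at 2, so that is the treewidth.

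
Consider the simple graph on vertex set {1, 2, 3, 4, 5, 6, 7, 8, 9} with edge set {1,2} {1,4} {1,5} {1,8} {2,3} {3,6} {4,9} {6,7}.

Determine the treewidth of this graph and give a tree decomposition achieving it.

Treewidth 1.
Bags: B1 = {1, 5}  B2 = {1, 2}  B3 = {2, 3}  B4 = {1, 4}  B5 = {1, 8}  B6 = {3, 6}  B7 = {4, 9}  B8 = {6, 7}
Tree: B1–B2, B2–B3, B1–B4, B2–B5, B3–B6, B4–B7, B6–B8

Each bag holds 2 vertices, so the decomposition has width 1, which upper-bounds the treewidth. Since G has at least one edge (e.g. 1–5), it is not an edgeless graph, so tw(G) ≥ 1. The upper and lower bounds meet at 1, so that is the treewidth.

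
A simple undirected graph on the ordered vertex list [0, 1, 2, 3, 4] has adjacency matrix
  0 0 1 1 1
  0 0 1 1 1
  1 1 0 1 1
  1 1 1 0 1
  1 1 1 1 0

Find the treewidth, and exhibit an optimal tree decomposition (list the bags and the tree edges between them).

Each bag holds 4 vertices, so the decomposition has width 3, which upper-bounds the treewidth. For the lower bound, the 4 vertices {0, 2, 3, 4} are pairwise adjacent, and any tree decomposition puts a clique entirely inside one bag — forcing width ≥ 3. Therefore the treewidth is 3.

Treewidth 3.
One such decomposition:
Bags: B1 = {1, 2, 3, 4}  B2 = {0, 2, 3, 4}
Tree: B1–B2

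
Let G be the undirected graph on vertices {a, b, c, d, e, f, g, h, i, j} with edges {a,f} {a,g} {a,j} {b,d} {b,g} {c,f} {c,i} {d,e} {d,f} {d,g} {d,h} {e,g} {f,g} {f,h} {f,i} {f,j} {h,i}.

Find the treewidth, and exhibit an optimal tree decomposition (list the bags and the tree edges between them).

Treewidth 2.
Bags: B1 = {d, f, g}  B2 = {b, d, g}  B3 = {a, f, g}  B4 = {d, f, h}  B5 = {a, f, j}  B6 = {d, e, g}  B7 = {f, h, i}  B8 = {c, f, i}
Tree: B1–B2, B1–B3, B1–B4, B3–B5, B2–B6, B4–B7, B7–B8

The largest bag has 3 vertices, giving width 2; this decomposition certifies tw(G) ≤ 2. For the lower bound, the 3 vertices {d, e, g} are pairwise adjacent, and any tree decomposition puts a clique entirely inside one bag — forcing width ≥ 2. Therefore the treewidth is 2.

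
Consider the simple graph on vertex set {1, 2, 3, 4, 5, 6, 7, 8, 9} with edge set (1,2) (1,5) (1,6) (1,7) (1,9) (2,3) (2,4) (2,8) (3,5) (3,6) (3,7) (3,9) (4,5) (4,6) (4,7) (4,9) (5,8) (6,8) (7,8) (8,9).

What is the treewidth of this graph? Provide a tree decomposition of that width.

Treewidth 4.
Bags: B1 = {1, 2, 3, 4, 8}  B2 = {1, 3, 4, 5, 8}  B3 = {1, 3, 4, 7, 8}  B4 = {1, 3, 4, 6, 8}  B5 = {1, 3, 4, 8, 9}
Tree: B1–B2, B2–B3, B3–B4, B4–B5

Each bag holds 5 vertices, so the decomposition has width 4, which upper-bounds the treewidth. For the lower bound: the 5 vertex sets {2,8}, {4,5}, {3,7}, {1}, {6} are disjoint, each induces a connected subgraph, and every pair is joined by at least one edge of G. Contracting each set to a single vertex therefore yields K_{5} as a minor, and since treewidth is minor-monotone, tw(G) ≥ tw(K_{5}) = 4. Combining the bounds, tw(G) = 4.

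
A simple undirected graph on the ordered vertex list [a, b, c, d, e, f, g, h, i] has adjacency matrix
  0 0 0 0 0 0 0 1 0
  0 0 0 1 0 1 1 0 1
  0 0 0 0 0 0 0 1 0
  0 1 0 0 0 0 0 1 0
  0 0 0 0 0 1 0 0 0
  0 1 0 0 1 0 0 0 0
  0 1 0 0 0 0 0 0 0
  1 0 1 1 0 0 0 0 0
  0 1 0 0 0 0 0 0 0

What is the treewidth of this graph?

1

A width-1 tree decomposition is:
Bags: B1 = {b, d}  B2 = {b, f}  B3 = {d, h}  B4 = {b, g}  B5 = {e, f}  B6 = {c, h}  B7 = {b, i}  B8 = {a, h}
Tree: B1–B2, B1–B3, B2–B4, B2–B5, B3–B6, B2–B7, B6–B8
The largest bag has 2 vertices, giving width 1; this decomposition certifies tw(G) ≤ 1. Any graph with an edge has treewidth ≥ 1, and G has the edge b–d. The upper and lower bounds meet at 1, so that is the treewidth.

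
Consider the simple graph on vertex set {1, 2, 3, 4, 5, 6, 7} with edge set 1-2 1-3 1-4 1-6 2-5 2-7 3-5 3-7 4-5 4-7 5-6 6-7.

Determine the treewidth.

A width-3 tree decomposition is:
Bags: B1 = {1, 5, 6, 7}  B2 = {1, 3, 5, 7}  B3 = {1, 2, 5, 7}  B4 = {1, 4, 5, 7}
Tree: B1–B2, B2–B3, B3–B4
The largest bag has 4 vertices, giving width 3; this decomposition certifies tw(G) ≤ 3. For the lower bound: the 4 vertex sets {6,7}, {3,5}, {1}, {2} are disjoint, each induces a connected subgraph, and every pair is joined by at least one edge of G. Contracting each set to a single vertex therefore yields K_{4} as a minor, and since treewidth is minor-monotone, tw(G) ≥ tw(K_{4}) = 3. Combining the bounds, tw(G) = 3.

3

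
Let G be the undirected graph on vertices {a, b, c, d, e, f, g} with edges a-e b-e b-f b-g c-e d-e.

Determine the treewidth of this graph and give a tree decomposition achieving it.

Treewidth 1.
One optimal decomposition is:
Bags: B1 = {b, e}  B2 = {b, f}  B3 = {c, e}  B4 = {b, g}  B5 = {a, e}  B6 = {d, e}
Tree: B1–B2, B1–B3, B2–B4, B3–B5, B3–B6

Each bag holds 2 vertices, so the decomposition has width 1, which upper-bounds the treewidth. Since G has at least one edge (e.g. b–e), it is not an edgeless graph, so tw(G) ≥ 1. Hence tw(G) = 1 exactly.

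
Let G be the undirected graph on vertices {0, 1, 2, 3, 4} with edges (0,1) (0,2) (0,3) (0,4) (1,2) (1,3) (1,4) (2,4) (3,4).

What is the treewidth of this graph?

A width-3 tree decomposition is:
Bags: B1 = {0, 1, 2, 4}  B2 = {0, 1, 3, 4}
Tree: B1–B2
Every bag has size at most 4, so the width is 4 − 1 = 3 and tw(G) ≤ 3. For the lower bound, the 4 vertices {0, 1, 2, 4} are pairwise adjacent, and any tree decomposition puts a clique entirely inside one bag — forcing width ≥ 3. Combining the bounds, tw(G) = 3.

3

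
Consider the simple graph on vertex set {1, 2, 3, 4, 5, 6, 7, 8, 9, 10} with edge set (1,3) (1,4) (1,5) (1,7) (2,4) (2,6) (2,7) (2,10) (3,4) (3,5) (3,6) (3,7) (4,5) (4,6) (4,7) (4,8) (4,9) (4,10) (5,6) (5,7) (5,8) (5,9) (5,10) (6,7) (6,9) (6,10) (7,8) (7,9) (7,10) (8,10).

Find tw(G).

4

A width-4 tree decomposition is:
Bags: B1 = {4, 5, 6, 7, 10}  B2 = {2, 4, 6, 7, 10}  B3 = {3, 4, 5, 6, 7}  B4 = {4, 5, 6, 7, 9}  B5 = {1, 3, 4, 5, 7}  B6 = {4, 5, 7, 8, 10}
Tree: B1–B2, B1–B3, B3–B4, B3–B5, B1–B6
Every bag has size at most 5, so the width is 5 − 1 = 4 and tw(G) ≤ 4. On the other hand G contains the 5-clique {2, 4, 6, 7, 10}. A clique must lie in a single bag of any decomposition, so no decomposition can have width below 4. The upper and lower bounds meet at 4, so that is the treewidth.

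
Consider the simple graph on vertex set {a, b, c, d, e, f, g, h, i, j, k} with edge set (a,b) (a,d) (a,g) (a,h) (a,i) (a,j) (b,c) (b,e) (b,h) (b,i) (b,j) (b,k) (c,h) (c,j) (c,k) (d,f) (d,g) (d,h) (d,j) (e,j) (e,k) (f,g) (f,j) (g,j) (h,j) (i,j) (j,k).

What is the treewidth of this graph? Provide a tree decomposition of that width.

The largest bag has 4 vertices, giving width 3; this decomposition certifies tw(G) ≤ 3. For the lower bound, the 4 vertices {d, f, g, j} are pairwise adjacent, and any tree decomposition puts a clique entirely inside one bag — forcing width ≥ 3. Combining the bounds, tw(G) = 3.

Treewidth 3.
Bags: B1 = {d, f, g, j}  B2 = {a, d, g, j}  B3 = {a, d, h, j}  B4 = {a, b, h, j}  B5 = {b, c, h, j}  B6 = {b, c, j, k}  B7 = {a, b, i, j}  B8 = {b, e, j, k}
Tree: B1–B2, B2–B3, B3–B4, B4–B5, B5–B6, B4–B7, B6–B8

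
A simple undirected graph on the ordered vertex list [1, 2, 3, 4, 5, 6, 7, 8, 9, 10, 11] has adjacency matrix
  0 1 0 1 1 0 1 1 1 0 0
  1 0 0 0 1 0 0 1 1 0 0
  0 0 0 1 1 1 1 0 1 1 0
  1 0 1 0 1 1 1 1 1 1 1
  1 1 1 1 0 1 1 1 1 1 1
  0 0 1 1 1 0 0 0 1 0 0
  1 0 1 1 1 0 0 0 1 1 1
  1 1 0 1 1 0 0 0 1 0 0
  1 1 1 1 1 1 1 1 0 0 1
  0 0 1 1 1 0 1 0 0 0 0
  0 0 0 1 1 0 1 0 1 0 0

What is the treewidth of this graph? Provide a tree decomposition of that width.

Treewidth 4.
One optimal decomposition is:
Bags: B1 = {1, 4, 5, 7, 9}  B2 = {1, 4, 5, 8, 9}  B3 = {3, 4, 5, 7, 9}  B4 = {3, 4, 5, 6, 9}  B5 = {4, 5, 7, 9, 11}  B6 = {3, 4, 5, 7, 10}  B7 = {1, 2, 5, 8, 9}
Tree: B1–B2, B1–B3, B3–B4, B3–B5, B3–B6, B2–B7

Every bag has size at most 5, so the width is 5 − 1 = 4 and tw(G) ≤ 4. On the other hand G contains the 5-clique {1, 2, 5, 8, 9}. A clique must lie in a single bag of any decomposition, so no decomposition can have width below 4. Combining the bounds, tw(G) = 4.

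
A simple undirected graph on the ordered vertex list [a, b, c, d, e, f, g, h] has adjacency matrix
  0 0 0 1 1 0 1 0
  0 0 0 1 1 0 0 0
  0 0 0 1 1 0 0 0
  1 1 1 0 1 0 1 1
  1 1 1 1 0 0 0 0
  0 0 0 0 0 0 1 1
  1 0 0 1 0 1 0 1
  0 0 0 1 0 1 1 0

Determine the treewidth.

2

A width-2 tree decomposition is:
Bags: B1 = {a, d, e}  B2 = {a, d, g}  B3 = {c, d, e}  B4 = {b, d, e}  B5 = {d, g, h}  B6 = {f, g, h}
Tree: B1–B2, B1–B3, B1–B4, B2–B5, B5–B6
Every bag has size at most 3, so the width is 3 − 1 = 2 and tw(G) ≤ 2. Conversely, {d, g, h} is a clique of size 3, and the vertices of any clique must share a bag in every tree decomposition; so some bag has ≥ 3 vertices and tw(G) ≥ 2. Therefore the treewidth is 2.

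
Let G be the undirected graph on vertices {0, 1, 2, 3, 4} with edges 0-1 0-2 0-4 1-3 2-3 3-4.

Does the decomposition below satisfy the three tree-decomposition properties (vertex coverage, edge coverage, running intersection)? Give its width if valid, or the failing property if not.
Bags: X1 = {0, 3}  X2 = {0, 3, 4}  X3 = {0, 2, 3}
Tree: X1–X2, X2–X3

No — vertex 1 appears in no bag.

A tree decomposition must satisfy three properties: every vertex lies in some bag; for every edge, both endpoints lie together in some bag; and for every vertex, the bags containing it form a connected subtree. Here vertex 1 appears in no bag, so the decomposition is invalid.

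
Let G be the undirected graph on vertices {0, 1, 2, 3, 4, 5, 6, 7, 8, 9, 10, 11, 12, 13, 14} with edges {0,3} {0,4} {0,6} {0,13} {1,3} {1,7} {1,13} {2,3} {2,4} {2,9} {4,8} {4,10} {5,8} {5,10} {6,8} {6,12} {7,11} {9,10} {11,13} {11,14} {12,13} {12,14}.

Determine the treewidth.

A width-3 tree decomposition is:
Bags: B1 = {5, 8, 9, 10}  B2 = {4, 8, 9, 10}  B3 = {2, 4, 8, 9}  B4 = {2, 4, 6, 8}  B5 = {0, 2, 4, 6}  B6 = {0, 2, 3, 6}  B7 = {0, 3, 6, 12}  B8 = {0, 3, 12, 13}  B9 = {1, 3, 12, 13}  B10 = {1, 12, 13, 14}  B11 = {1, 11, 13, 14}  B12 = {1, 7, 11, 14}
Tree: B1–B2, B2–B3, B3–B4, B4–B5, B5–B6, B6–B7, B7–B8, B8–B9, B9–B10, B10–B11, B11–B12
The largest bag has 4 vertices, giving width 3; this decomposition certifies tw(G) ≤ 3. For the lower bound: the 4 vertex sets {5,9,10}, {8}, {4}, {0,2,3,6} are disjoint, each induces a connected subgraph, and every pair is joined by at least one edge of G. Contracting each set to a single vertex therefore yields K_{4} as a minor, and since treewidth is minor-monotone, tw(G) ≥ tw(K_{4}) = 3. Combining the bounds, tw(G) = 3.

3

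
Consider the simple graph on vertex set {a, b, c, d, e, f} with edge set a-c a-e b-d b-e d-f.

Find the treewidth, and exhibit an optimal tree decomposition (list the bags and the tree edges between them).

Treewidth 1.
Bags: B1 = {a, c}  B2 = {a, e}  B3 = {b, e}  B4 = {b, d}  B5 = {d, f}
Tree: B1–B2, B2–B3, B3–B4, B4–B5

Every bag has size at most 2, so the width is 2 − 1 = 1 and tw(G) ≤ 1. Any graph with an edge has treewidth ≥ 1, and G has the edge c–a. Therefore the treewidth is 1.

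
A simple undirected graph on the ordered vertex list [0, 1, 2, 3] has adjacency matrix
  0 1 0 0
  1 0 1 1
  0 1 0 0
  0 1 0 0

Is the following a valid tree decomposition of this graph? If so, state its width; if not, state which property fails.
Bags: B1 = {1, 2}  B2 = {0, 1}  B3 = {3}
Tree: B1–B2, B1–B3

A tree decomposition must satisfy three properties: every vertex lies in some bag; for every edge, both endpoints lie together in some bag; and for every vertex, the bags containing it form a connected subtree. Here edge (1,3) lies in no bag, so the decomposition is invalid.

No — edge (1,3) lies in no bag.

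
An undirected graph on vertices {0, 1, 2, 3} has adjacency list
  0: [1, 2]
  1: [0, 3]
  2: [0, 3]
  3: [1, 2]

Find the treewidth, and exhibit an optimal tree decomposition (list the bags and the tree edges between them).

The largest bag has 3 vertices, giving width 2; this decomposition certifies tw(G) ≤ 2. Since 1–3–2–0–1 is a cycle in G, G is not acyclic. Forests are exactly the graphs of treewidth ≤ 1, so tw(G) ≥ 2. The upper and lower bounds meet at 2, so that is the treewidth.

Treewidth 2.
One optimal decomposition is:
Bags: B1 = {1, 2, 3}  B2 = {0, 1, 2}
Tree: B1–B2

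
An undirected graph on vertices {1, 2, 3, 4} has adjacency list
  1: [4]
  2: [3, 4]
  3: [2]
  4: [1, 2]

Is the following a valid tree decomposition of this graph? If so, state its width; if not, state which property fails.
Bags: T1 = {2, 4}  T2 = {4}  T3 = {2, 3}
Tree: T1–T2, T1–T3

No — vertex 1 appears in no bag.

A tree decomposition must satisfy three properties: every vertex lies in some bag; for every edge, both endpoints lie together in some bag; and for every vertex, the bags containing it form a connected subtree. Here vertex 1 appears in no bag, so the decomposition is invalid.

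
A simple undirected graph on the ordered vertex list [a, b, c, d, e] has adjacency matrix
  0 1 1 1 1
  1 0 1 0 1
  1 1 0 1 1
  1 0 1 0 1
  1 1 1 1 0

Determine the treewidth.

3

A width-3 tree decomposition is:
Bags: B1 = {a, b, c, e}  B2 = {a, c, d, e}
Tree: B1–B2
The largest bag has 4 vertices, giving width 3; this decomposition certifies tw(G) ≤ 3. For the lower bound, the 4 vertices {a, c, d, e} are pairwise adjacent, and any tree decomposition puts a clique entirely inside one bag — forcing width ≥ 3. Combining the bounds, tw(G) = 3.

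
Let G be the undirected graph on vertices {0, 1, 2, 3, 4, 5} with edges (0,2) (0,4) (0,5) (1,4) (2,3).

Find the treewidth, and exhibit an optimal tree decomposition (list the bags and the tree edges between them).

Treewidth 1.
One optimal decomposition is:
Bags: B1 = {0, 4}  B2 = {1, 4}  B3 = {0, 5}  B4 = {0, 2}  B5 = {2, 3}
Tree: B1–B2, B1–B3, B3–B4, B4–B5

Every bag has size at most 2, so the width is 2 − 1 = 1 and tw(G) ≤ 1. Any graph with an edge has treewidth ≥ 1, and G has the edge 0–4. The upper and lower bounds meet at 1, so that is the treewidth.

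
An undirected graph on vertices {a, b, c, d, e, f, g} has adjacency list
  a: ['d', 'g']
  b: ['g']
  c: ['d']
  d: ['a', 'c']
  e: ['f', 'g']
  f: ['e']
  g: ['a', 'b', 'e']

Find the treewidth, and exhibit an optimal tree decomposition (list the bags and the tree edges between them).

Every bag has size at most 2, so the width is 2 − 1 = 1 and tw(G) ≤ 1. G has an edge, so its treewidth is at least 1. The upper and lower bounds meet at 1, so that is the treewidth.

Treewidth 1.
One optimal decomposition is:
Bags: B1 = {e, g}  B2 = {a, g}  B3 = {b, g}  B4 = {a, d}  B5 = {c, d}  B6 = {e, f}
Tree: B1–B2, B2–B3, B2–B4, B4–B5, B1–B6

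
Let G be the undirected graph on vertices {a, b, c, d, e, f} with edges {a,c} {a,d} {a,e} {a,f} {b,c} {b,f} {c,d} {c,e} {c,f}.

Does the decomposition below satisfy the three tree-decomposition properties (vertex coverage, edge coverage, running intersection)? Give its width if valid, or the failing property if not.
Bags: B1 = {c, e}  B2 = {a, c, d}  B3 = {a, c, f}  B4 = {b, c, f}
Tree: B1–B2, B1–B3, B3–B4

No — edge (a,e) lies in no bag.

A tree decomposition must satisfy three properties: every vertex lies in some bag; for every edge, both endpoints lie together in some bag; and for every vertex, the bags containing it form a connected subtree. Here edge (a,e) lies in no bag, so the decomposition is invalid.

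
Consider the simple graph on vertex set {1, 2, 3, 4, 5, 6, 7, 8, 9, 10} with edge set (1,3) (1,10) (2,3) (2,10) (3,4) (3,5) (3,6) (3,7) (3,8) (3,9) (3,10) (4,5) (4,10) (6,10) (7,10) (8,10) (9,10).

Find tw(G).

A width-2 tree decomposition is:
Bags: B1 = {3, 4, 10}  B2 = {3, 6, 10}  B3 = {1, 3, 10}  B4 = {3, 8, 10}  B5 = {3, 9, 10}  B6 = {2, 3, 10}  B7 = {3, 7, 10}  B8 = {3, 4, 5}
Tree: B1–B2, B2–B3, B1–B4, B2–B5, B3–B6, B2–B7, B1–B8
Every bag has size at most 3, so the width is 3 − 1 = 2 and tw(G) ≤ 2. For the lower bound, the 3 vertices {1, 3, 10} are pairwise adjacent, and any tree decomposition puts a clique entirely inside one bag — forcing width ≥ 2. Hence tw(G) = 2 exactly.

2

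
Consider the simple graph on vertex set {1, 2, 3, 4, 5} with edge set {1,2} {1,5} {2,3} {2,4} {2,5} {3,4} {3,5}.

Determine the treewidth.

2

A width-2 tree decomposition is:
Bags: B1 = {1, 2, 5}  B2 = {2, 3, 5}  B3 = {2, 3, 4}
Tree: B1–B2, B2–B3
Each bag holds 3 vertices, so the decomposition has width 2, which upper-bounds the treewidth. On the other hand G contains the 3-clique {1, 2, 5}. A clique must lie in a single bag of any decomposition, so no decomposition can have width below 2. Therefore the treewidth is 2.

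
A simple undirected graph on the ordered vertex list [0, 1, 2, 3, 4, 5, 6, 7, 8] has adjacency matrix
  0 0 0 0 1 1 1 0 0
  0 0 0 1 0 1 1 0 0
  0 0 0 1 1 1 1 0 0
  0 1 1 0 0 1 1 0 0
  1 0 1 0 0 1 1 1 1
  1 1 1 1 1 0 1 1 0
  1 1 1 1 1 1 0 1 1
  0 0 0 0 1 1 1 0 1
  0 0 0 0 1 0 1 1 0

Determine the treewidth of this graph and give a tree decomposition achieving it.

Treewidth 3.
One optimal decomposition is:
Bags: B1 = {2, 4, 5, 6}  B2 = {4, 5, 6, 7}  B3 = {2, 3, 5, 6}  B4 = {0, 4, 5, 6}  B5 = {4, 6, 7, 8}  B6 = {1, 3, 5, 6}
Tree: B1–B2, B1–B3, B1–B4, B2–B5, B3–B6

Every bag has size at most 4, so the width is 4 − 1 = 3 and tw(G) ≤ 3. Conversely, {4, 6, 7, 8} is a clique of size 4, and the vertices of any clique must share a bag in every tree decomposition; so some bag has ≥ 4 vertices and tw(G) ≥ 3. Hence tw(G) = 3 exactly.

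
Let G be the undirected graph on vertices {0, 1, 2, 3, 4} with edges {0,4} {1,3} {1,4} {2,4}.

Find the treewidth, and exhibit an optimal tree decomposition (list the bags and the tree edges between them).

The largest bag has 2 vertices, giving width 1; this decomposition certifies tw(G) ≤ 1. Since G has at least one edge (e.g. 0–4), it is not an edgeless graph, so tw(G) ≥ 1. The upper and lower bounds meet at 1, so that is the treewidth.

Treewidth 1.
One optimal decomposition is:
Bags: B1 = {0, 4}  B2 = {2, 4}  B3 = {1, 4}  B4 = {1, 3}
Tree: B1–B2, B2–B3, B3–B4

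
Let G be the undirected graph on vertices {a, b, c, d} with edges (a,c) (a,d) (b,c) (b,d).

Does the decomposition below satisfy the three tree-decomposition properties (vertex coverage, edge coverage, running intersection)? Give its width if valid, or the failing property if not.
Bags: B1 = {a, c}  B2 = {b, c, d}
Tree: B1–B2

No — edge (d,a) lies in no bag.

A tree decomposition must satisfy three properties: every vertex lies in some bag; for every edge, both endpoints lie together in some bag; and for every vertex, the bags containing it form a connected subtree. Here edge (d,a) lies in no bag, so the decomposition is invalid.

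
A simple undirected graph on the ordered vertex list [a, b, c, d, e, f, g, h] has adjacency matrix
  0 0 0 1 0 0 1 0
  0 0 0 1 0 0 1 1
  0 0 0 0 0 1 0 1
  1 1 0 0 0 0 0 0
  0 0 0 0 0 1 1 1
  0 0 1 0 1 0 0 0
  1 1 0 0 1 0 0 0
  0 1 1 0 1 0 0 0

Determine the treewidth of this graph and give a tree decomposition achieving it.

Treewidth 2.
Bags: B1 = {c, f, h}  B2 = {e, f, h}  B3 = {b, e, h}  B4 = {b, e, g}  B5 = {b, d, g}  B6 = {a, d, g}
Tree: B1–B2, B2–B3, B3–B4, B4–B5, B5–B6

Each bag holds 3 vertices, so the decomposition has width 2, which upper-bounds the treewidth. For the lower bound, G contains the cycle c–f–e–h–c, so G is not a forest; only forests have treewidth ≤ 1, hence tw(G) ≥ 2. Combining the bounds, tw(G) = 2.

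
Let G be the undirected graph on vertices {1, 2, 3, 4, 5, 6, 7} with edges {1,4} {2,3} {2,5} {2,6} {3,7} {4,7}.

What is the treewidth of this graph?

1

A width-1 tree decomposition is:
Bags: B1 = {2, 3}  B2 = {3, 7}  B3 = {2, 6}  B4 = {2, 5}  B5 = {4, 7}  B6 = {1, 4}
Tree: B1–B2, B1–B3, B3–B4, B2–B5, B5–B6
Each bag holds 2 vertices, so the decomposition has width 1, which upper-bounds the treewidth. G has an edge, so its treewidth is at least 1. Combining the bounds, tw(G) = 1.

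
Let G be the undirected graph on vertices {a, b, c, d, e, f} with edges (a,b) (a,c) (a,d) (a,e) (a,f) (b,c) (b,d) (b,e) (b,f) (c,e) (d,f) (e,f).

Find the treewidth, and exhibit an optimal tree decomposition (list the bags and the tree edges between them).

Treewidth 3.
One such decomposition:
Bags: B1 = {a, b, c, e}  B2 = {a, b, e, f}  B3 = {a, b, d, f}
Tree: B1–B2, B2–B3

The largest bag has 4 vertices, giving width 3; this decomposition certifies tw(G) ≤ 3. Conversely, {a, b, d, f} is a clique of size 4, and the vertices of any clique must share a bag in every tree decomposition; so some bag has ≥ 4 vertices and tw(G) ≥ 3. Therefore the treewidth is 3.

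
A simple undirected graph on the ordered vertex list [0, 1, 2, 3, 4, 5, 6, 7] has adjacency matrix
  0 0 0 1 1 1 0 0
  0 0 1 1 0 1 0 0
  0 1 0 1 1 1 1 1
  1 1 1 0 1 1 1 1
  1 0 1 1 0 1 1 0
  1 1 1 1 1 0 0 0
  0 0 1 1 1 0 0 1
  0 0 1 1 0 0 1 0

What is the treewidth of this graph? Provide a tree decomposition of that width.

Every bag has size at most 4, so the width is 4 − 1 = 3 and tw(G) ≤ 3. On the other hand G contains the 4-clique {0, 3, 4, 5}. A clique must lie in a single bag of any decomposition, so no decomposition can have width below 3. Hence tw(G) = 3 exactly.

Treewidth 3.
One such decomposition:
Bags: B1 = {0, 3, 4, 5}  B2 = {2, 3, 4, 5}  B3 = {1, 2, 3, 5}  B4 = {2, 3, 4, 6}  B5 = {2, 3, 6, 7}
Tree: B1–B2, B2–B3, B2–B4, B4–B5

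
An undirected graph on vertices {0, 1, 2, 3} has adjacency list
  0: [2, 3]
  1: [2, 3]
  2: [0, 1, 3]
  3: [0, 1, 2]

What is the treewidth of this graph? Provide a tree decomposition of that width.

The largest bag has 3 vertices, giving width 2; this decomposition certifies tw(G) ≤ 2. Conversely, {0, 2, 3} is a clique of size 3, and the vertices of any clique must share a bag in every tree decomposition; so some bag has ≥ 3 vertices and tw(G) ≥ 2. The upper and lower bounds meet at 2, so that is the treewidth.

Treewidth 2.
One such decomposition:
Bags: B1 = {0, 2, 3}  B2 = {1, 2, 3}
Tree: B1–B2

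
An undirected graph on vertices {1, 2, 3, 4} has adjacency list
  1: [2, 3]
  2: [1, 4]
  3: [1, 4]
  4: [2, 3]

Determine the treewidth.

A width-2 tree decomposition is:
Bags: B1 = {2, 3, 4}  B2 = {1, 2, 3}
Tree: B1–B2
The largest bag has 3 vertices, giving width 2; this decomposition certifies tw(G) ≤ 2. Since 2–4–3–1–2 is a cycle in G, G is not acyclic. Forests are exactly the graphs of treewidth ≤ 1, so tw(G) ≥ 2. Combining the bounds, tw(G) = 2.

2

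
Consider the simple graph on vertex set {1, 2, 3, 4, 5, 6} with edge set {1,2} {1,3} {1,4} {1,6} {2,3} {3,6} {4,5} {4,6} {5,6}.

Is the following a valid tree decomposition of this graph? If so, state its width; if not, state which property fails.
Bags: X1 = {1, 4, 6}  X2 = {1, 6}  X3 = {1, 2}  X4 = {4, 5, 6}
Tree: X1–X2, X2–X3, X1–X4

A tree decomposition must satisfy three properties: every vertex lies in some bag; for every edge, both endpoints lie together in some bag; and for every vertex, the bags containing it form a connected subtree. Here vertex 3 appears in no bag, so the decomposition is invalid.

No — vertex 3 appears in no bag.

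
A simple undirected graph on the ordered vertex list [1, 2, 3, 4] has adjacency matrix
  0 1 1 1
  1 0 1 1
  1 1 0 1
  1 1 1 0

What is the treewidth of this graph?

3

A width-3 tree decomposition is:
Bags: B1 = {1, 2, 3, 4}
Tree: (single bag)
With just one bag of size 4, the width is 4 − 1 = 3, so tw(G) ≤ 3. On the other hand G contains the 4-clique {1, 2, 3, 4}. A clique must lie in a single bag of any decomposition, so no decomposition can have width below 3. Therefore the treewidth is 3.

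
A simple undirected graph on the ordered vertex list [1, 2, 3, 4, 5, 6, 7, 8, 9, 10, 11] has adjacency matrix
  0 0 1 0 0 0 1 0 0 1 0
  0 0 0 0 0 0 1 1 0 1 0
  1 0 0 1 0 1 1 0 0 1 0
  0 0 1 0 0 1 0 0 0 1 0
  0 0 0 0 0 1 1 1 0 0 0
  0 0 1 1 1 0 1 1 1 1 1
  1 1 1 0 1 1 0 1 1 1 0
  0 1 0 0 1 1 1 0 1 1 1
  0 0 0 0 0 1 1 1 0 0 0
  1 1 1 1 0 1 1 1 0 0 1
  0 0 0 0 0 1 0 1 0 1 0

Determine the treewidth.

A width-3 tree decomposition is:
Bags: B1 = {2, 7, 8, 10}  B2 = {6, 7, 8, 10}  B3 = {3, 6, 7, 10}  B4 = {1, 3, 7, 10}  B5 = {6, 8, 10, 11}  B6 = {6, 7, 8, 9}  B7 = {3, 4, 6, 10}  B8 = {5, 6, 7, 8}
Tree: B1–B2, B2–B3, B3–B4, B2–B5, B2–B6, B3–B7, B2–B8
Each bag holds 4 vertices, so the decomposition has width 3, which upper-bounds the treewidth. On the other hand G contains the 4-clique {1, 3, 7, 10}. A clique must lie in a single bag of any decomposition, so no decomposition can have width below 3. Combining the bounds, tw(G) = 3.

3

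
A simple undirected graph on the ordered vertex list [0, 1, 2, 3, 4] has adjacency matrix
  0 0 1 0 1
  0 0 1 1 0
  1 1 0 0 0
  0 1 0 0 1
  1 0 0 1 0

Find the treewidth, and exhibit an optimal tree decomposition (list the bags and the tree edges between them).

Each bag holds 3 vertices, so the decomposition has width 2, which upper-bounds the treewidth. For the lower bound, G contains the cycle 2–0–4–3–1–2, so G is not a forest; only forests have treewidth ≤ 1, hence tw(G) ≥ 2. Combining the bounds, tw(G) = 2.

Treewidth 2.
Bags: B1 = {0, 2, 4}  B2 = {2, 3, 4}  B3 = {1, 2, 3}
Tree: B1–B2, B2–B3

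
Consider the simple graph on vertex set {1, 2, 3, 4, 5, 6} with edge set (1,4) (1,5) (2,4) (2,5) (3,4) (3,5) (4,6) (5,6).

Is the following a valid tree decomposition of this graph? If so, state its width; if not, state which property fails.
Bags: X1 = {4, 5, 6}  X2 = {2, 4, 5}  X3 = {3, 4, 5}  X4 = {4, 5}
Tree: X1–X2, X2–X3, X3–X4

A tree decomposition must satisfy three properties: every vertex lies in some bag; for every edge, both endpoints lie together in some bag; and for every vertex, the bags containing it form a connected subtree. Here vertex 1 appears in no bag, so the decomposition is invalid.

No — vertex 1 appears in no bag.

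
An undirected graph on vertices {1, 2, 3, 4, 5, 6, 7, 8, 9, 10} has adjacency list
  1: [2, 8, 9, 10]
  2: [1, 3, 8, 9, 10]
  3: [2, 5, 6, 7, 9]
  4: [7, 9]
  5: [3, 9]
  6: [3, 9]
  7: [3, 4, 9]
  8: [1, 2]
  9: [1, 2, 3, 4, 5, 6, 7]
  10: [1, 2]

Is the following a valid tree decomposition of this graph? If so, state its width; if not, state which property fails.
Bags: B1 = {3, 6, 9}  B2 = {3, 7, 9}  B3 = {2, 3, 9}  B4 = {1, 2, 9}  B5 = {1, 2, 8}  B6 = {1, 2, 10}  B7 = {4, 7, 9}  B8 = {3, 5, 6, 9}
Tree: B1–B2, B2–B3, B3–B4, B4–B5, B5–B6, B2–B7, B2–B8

A tree decomposition must satisfy three properties: every vertex lies in some bag; for every edge, both endpoints lie together in some bag; and for every vertex, the bags containing it form a connected subtree. Here bags containing vertex 6 are not connected in the tree, so the decomposition is invalid.

No — bags containing vertex 6 are not connected in the tree.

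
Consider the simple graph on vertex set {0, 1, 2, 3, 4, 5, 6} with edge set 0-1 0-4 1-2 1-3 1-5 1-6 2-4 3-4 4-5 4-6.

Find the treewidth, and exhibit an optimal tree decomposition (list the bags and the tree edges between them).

Each bag holds 3 vertices, so the decomposition has width 2, which upper-bounds the treewidth. For the lower bound, G contains the cycle 1–3–4–2–1, so G is not a forest; only forests have treewidth ≤ 1, hence tw(G) ≥ 2. Hence tw(G) = 2 exactly.

Treewidth 2.
One such decomposition:
Bags: B1 = {1, 3, 4}  B2 = {1, 2, 4}  B3 = {1, 4, 5}  B4 = {1, 4, 6}  B5 = {0, 1, 4}
Tree: B1–B2, B2–B3, B3–B4, B4–B5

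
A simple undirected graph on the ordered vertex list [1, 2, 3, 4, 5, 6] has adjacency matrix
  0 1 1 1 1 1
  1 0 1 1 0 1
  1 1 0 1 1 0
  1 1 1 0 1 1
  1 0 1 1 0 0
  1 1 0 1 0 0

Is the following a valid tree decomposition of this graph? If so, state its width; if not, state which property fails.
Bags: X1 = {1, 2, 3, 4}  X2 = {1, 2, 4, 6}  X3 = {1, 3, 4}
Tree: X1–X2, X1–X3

A tree decomposition must satisfy three properties: every vertex lies in some bag; for every edge, both endpoints lie together in some bag; and for every vertex, the bags containing it form a connected subtree. Here vertex 5 appears in no bag, so the decomposition is invalid.

No — vertex 5 appears in no bag.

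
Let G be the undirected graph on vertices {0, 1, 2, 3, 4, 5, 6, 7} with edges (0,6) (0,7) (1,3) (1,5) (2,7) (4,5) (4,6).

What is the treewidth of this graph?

1

A width-1 tree decomposition is:
Bags: B1 = {1, 3}  B2 = {1, 5}  B3 = {4, 5}  B4 = {4, 6}  B5 = {0, 6}  B6 = {0, 7}  B7 = {2, 7}
Tree: B1–B2, B2–B3, B3–B4, B4–B5, B5–B6, B6–B7
Every bag has size at most 2, so the width is 2 − 1 = 1 and tw(G) ≤ 1. Any graph with an edge has treewidth ≥ 1, and G has the edge 3–1. Hence tw(G) = 1 exactly.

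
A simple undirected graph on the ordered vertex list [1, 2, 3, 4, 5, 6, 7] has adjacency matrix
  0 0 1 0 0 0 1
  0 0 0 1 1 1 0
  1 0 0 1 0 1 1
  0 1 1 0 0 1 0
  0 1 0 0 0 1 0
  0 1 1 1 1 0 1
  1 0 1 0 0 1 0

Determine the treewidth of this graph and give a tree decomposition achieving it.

The largest bag has 3 vertices, giving width 2; this decomposition certifies tw(G) ≤ 2. For the lower bound, the 3 vertices {1, 3, 7} are pairwise adjacent, and any tree decomposition puts a clique entirely inside one bag — forcing width ≥ 2. Combining the bounds, tw(G) = 2.

Treewidth 2.
One such decomposition:
Bags: B1 = {2, 4, 6}  B2 = {3, 4, 6}  B3 = {3, 6, 7}  B4 = {2, 5, 6}  B5 = {1, 3, 7}
Tree: B1–B2, B2–B3, B1–B4, B3–B5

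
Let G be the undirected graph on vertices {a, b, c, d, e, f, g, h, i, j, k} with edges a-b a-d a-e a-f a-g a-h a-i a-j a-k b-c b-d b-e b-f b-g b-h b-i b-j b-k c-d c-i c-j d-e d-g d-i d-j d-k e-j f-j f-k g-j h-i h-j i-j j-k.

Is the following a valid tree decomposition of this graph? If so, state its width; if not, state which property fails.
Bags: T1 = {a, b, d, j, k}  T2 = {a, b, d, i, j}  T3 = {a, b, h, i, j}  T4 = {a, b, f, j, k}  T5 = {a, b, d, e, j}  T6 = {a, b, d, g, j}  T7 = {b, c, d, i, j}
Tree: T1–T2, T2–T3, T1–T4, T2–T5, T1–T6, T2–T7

Every vertex of G appears in some bag (union = {a, b, c, d, e, f, g, h, i, j, k}); every edge is covered by a bag; and for each vertex v the set of bags containing v is connected in the bag tree. The decomposition is therefore valid. The largest bag has 5 vertices, so the width is 4.

Yes; width 4.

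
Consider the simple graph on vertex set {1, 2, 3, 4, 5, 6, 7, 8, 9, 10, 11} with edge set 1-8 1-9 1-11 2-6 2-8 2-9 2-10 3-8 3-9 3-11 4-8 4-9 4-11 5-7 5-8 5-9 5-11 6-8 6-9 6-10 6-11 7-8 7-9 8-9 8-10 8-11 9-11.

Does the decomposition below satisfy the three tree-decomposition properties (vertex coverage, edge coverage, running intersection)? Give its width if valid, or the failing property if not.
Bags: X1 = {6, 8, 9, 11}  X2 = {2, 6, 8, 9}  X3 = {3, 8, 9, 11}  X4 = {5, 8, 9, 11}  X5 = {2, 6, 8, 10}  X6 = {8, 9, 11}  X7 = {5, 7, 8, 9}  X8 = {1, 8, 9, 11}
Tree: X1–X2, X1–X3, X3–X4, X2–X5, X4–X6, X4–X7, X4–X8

A tree decomposition must satisfy three properties: every vertex lies in some bag; for every edge, both endpoints lie together in some bag; and for every vertex, the bags containing it form a connected subtree. Here vertex 4 appears in no bag, so the decomposition is invalid.

No — vertex 4 appears in no bag.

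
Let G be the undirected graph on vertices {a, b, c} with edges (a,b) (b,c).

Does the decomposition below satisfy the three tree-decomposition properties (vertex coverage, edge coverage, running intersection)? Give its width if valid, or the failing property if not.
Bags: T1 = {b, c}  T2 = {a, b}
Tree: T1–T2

Every vertex of G appears in some bag (union = {a, b, c}); every edge is covered by a bag; and for each vertex v the set of bags containing v is connected in the bag tree. The decomposition is therefore valid. The largest bag has 2 vertices, so the width is 1.

Yes; width 1.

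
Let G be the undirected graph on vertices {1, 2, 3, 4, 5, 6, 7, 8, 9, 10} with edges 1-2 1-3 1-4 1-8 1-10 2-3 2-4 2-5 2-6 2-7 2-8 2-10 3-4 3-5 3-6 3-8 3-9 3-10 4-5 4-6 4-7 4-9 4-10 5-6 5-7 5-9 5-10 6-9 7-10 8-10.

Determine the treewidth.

4

A width-4 tree decomposition is:
Bags: B1 = {2, 3, 4, 5, 6}  B2 = {3, 4, 5, 6, 9}  B3 = {2, 3, 4, 5, 10}  B4 = {2, 4, 5, 7, 10}  B5 = {1, 2, 3, 4, 10}  B6 = {1, 2, 3, 8, 10}
Tree: B1–B2, B1–B3, B3–B4, B3–B5, B5–B6
Every bag has size at most 5, so the width is 5 − 1 = 4 and tw(G) ≤ 4. On the other hand G contains the 5-clique {3, 4, 5, 6, 9}. A clique must lie in a single bag of any decomposition, so no decomposition can have width below 4. Hence tw(G) = 4 exactly.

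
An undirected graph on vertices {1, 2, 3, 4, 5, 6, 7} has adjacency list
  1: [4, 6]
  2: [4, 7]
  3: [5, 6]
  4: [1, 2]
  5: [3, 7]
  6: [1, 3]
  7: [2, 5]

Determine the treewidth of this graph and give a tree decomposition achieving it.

Treewidth 2.
Bags: B1 = {1, 3, 6}  B2 = {1, 3, 5}  B3 = {1, 5, 7}  B4 = {1, 2, 7}  B5 = {1, 2, 4}
Tree: B1–B2, B2–B3, B3–B4, B4–B5

Every bag has size at most 3, so the width is 3 − 1 = 2 and tw(G) ≤ 2. The edges 1–6–3–5–7–2–4–1 form a cycle, so G is not a tree and its treewidth is at least 2. Therefore the treewidth is 2.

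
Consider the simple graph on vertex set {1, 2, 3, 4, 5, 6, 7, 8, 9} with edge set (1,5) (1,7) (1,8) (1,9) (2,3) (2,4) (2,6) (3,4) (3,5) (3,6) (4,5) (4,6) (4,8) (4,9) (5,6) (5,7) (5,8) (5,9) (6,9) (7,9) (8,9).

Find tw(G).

A width-3 tree decomposition is:
Bags: B1 = {2, 3, 4, 6}  B2 = {3, 4, 5, 6}  B3 = {4, 5, 6, 9}  B4 = {4, 5, 8, 9}  B5 = {1, 5, 8, 9}  B6 = {1, 5, 7, 9}
Tree: B1–B2, B2–B3, B3–B4, B4–B5, B5–B6
Every bag has size at most 4, so the width is 4 − 1 = 3 and tw(G) ≤ 3. Conversely, {2, 3, 4, 6} is a clique of size 4, and the vertices of any clique must share a bag in every tree decomposition; so some bag has ≥ 4 vertices and tw(G) ≥ 3. Therefore the treewidth is 3.

3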